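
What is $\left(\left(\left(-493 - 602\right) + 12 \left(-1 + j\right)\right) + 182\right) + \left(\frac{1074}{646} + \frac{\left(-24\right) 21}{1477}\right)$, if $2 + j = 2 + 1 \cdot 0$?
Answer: $- \frac{62951474}{68153} \approx -923.68$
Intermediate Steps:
$j = 0$ ($j = -2 + \left(2 + 1 \cdot 0\right) = -2 + \left(2 + 0\right) = -2 + 2 = 0$)
$\left(\left(\left(-493 - 602\right) + 12 \left(-1 + j\right)\right) + 182\right) + \left(\frac{1074}{646} + \frac{\left(-24\right) 21}{1477}\right) = \left(\left(\left(-493 - 602\right) + 12 \left(-1 + 0\right)\right) + 182\right) + \left(\frac{1074}{646} + \frac{\left(-24\right) 21}{1477}\right) = \left(\left(-1095 + 12 \left(-1\right)\right) + 182\right) + \left(1074 \cdot \frac{1}{646} - \frac{72}{211}\right) = \left(\left(-1095 - 12\right) + 182\right) + \left(\frac{537}{323} - \frac{72}{211}\right) = \left(-1107 + 182\right) + \frac{90051}{68153} = -925 + \frac{90051}{68153} = - \frac{62951474}{68153}$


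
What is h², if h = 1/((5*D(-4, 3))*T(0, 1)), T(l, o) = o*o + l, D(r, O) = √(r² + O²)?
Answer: 1/625 ≈ 0.0016000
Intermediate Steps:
D(r, O) = √(O² + r²)
T(l, o) = l + o² (T(l, o) = o² + l = l + o²)
h = 1/25 (h = 1/((5*√(3² + (-4)²))*(0 + 1²)) = 1/((5*√(9 + 16))*(0 + 1)) = 1/((5*√25)*1) = 1/((5*5)*1) = 1/(25*1) = 1/25 ≈ 0.040000)
h² = (1/25)² = 1/625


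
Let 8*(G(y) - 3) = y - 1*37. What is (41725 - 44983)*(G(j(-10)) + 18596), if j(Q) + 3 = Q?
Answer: -121150359/2 ≈ -6.0575e+7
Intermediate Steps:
j(Q) = -3 + Q
G(y) = -13/8 + y/8 (G(y) = 3 + (y - 1*37)/8 = 3 + (y - 37)/8 = 3 + (-37 + y)/8 = 3 + (-37/8 + y/8) = -13/8 + y/8)
(41725 - 44983)*(G(j(-10)) + 18596) = (41725 - 44983)*((-13/8 + (-3 - 10)/8) + 18596) = -3258*((-13/8 + (⅛)*(-13)) + 18596) = -3258*((-13/8 - 13/8) + 18596) = -3258*(-13/4 + 18596) = -3258*74371/4 = -121150359/2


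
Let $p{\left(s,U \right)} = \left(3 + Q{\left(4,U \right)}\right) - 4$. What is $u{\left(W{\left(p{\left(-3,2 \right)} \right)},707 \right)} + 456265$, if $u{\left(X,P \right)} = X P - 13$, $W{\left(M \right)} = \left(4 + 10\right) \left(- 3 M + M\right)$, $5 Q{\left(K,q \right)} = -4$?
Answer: $\frac{2459424}{5} \approx 4.9189 \cdot 10^{5}$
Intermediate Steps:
$Q{\left(K,q \right)} = - \frac{4}{5}$ ($Q{\left(K,q \right)} = \frac{1}{5} \left(-4\right) = - \frac{4}{5}$)
$p{\left(s,U \right)} = - \frac{9}{5}$ ($p{\left(s,U \right)} = \left(3 - \frac{4}{5}\right) - 4 = \frac{11}{5} - 4 = - \frac{9}{5}$)
$W{\left(M \right)} = - 28 M$ ($W{\left(M \right)} = 14 \left(- 2 M\right) = - 28 M$)
$u{\left(X,P \right)} = -13 + P X$ ($u{\left(X,P \right)} = P X - 13 = -13 + P X$)
$u{\left(W{\left(p{\left(-3,2 \right)} \right)},707 \right)} + 456265 = \left(-13 + 707 \left(\left(-28\right) \left(- \frac{9}{5}\right)\right)\right) + 456265 = \left(-13 + 707 \cdot \frac{252}{5}\right) + 456265 = \left(-13 + \frac{178164}{5}\right) + 456265 = \frac{178099}{5} + 456265 = \frac{2459424}{5}$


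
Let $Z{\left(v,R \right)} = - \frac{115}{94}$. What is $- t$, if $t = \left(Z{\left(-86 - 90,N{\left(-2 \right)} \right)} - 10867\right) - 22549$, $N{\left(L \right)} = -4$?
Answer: $\frac{3141219}{94} \approx 33417.0$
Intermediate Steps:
$Z{\left(v,R \right)} = - \frac{115}{94}$ ($Z{\left(v,R \right)} = \left(-115\right) \frac{1}{94} = - \frac{115}{94}$)
$t = - \frac{3141219}{94}$ ($t = \left(- \frac{115}{94} - 10867\right) - 22549 = - \frac{1021613}{94} - 22549 = - \frac{3141219}{94} \approx -33417.0$)
$- t = \left(-1\right) \left(- \frac{3141219}{94}\right) = \frac{3141219}{94}$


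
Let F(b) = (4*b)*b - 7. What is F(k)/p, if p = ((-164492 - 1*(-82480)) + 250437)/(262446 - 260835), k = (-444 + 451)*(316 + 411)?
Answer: 166886191647/168425 ≈ 9.9086e+5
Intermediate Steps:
k = 5089 (k = 7*727 = 5089)
F(b) = -7 + 4*b**2 (F(b) = 4*b**2 - 7 = -7 + 4*b**2)
p = 168425/1611 (p = ((-164492 + 82480) + 250437)/1611 = (-82012 + 250437)*(1/1611) = 168425*(1/1611) = 168425/1611 ≈ 104.55)
F(k)/p = (-7 + 4*5089**2)/(168425/1611) = (-7 + 4*25897921)*(1611/168425) = (-7 + 103591684)*(1611/168425) = 103591677*(1611/168425) = 166886191647/168425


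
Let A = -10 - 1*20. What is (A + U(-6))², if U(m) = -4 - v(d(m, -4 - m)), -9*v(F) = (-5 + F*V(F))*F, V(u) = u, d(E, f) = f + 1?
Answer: 9604/9 ≈ 1067.1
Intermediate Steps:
A = -30 (A = -10 - 20 = -30)
d(E, f) = 1 + f
v(F) = -F*(-5 + F²)/9 (v(F) = -(-5 + F*F)*F/9 = -(-5 + F²)*F/9 = -F*(-5 + F²)/9)
U(m) = -4 - (-3 - m)*(5 - (-3 - m)²)/9 (U(m) = -4 - (1 + (-4 - m))*(5 - (1 + (-4 - m))²)/9 = -4 - (-3 - m)*(5 - (-3 - m)²)/9)
(A + U(-6))² = (-30 + (-4 - (-5 + (3 - 6)²)*(3 - 6)/9))² = (-30 + (-4 - ⅑*(-5 + (-3)²)*(-3)))² = (-30 + (-4 - ⅑*(-5 + 9)*(-3)))² = (-30 + (-4 - ⅑*4*(-3)))² = (-30 + (-4 + 4/3))² = (-30 - 8/3)² = (-98/3)² = 9604/9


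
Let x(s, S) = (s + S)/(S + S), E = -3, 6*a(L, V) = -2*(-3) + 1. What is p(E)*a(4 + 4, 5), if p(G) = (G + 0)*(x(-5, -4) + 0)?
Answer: -63/16 ≈ -3.9375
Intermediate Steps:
a(L, V) = 7/6 (a(L, V) = (-2*(-3) + 1)/6 = (6 + 1)/6 = (⅙)*7 = 7/6)
x(s, S) = (S + s)/(2*S) (x(s, S) = (S + s)/((2*S)) = (S + s)*(1/(2*S)) = (S + s)/(2*S))
p(G) = 9*G/8 (p(G) = (G + 0)*((½)*(-4 - 5)/(-4) + 0) = G*((½)*(-¼)*(-9) + 0) = G*(9/8 + 0) = G*(9/8) = 9*G/8)
p(E)*a(4 + 4, 5) = ((9/8)*(-3))*(7/6) = -27/8*7/6 = -63/16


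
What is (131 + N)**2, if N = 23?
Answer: 23716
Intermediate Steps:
(131 + N)**2 = (131 + 23)**2 = 154**2 = 23716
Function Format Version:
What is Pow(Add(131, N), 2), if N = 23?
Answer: 23716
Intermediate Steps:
Pow(Add(131, N), 2) = Pow(Add(131, 23), 2) = Pow(154, 2) = 23716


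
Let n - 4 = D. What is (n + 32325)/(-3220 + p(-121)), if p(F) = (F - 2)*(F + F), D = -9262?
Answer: 23067/26546 ≈ 0.86894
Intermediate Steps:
p(F) = 2*F*(-2 + F) (p(F) = (-2 + F)*(2*F) = 2*F*(-2 + F))
n = -9258 (n = 4 - 9262 = -9258)
(n + 32325)/(-3220 + p(-121)) = (-9258 + 32325)/(-3220 + 2*(-121)*(-2 - 121)) = 23067/(-3220 + 2*(-121)*(-123)) = 23067/(-3220 + 29766) = 23067/26546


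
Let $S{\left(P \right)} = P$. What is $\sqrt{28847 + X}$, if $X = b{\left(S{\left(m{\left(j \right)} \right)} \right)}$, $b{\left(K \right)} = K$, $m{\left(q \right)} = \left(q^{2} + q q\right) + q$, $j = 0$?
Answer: $\sqrt{28847} \approx 169.84$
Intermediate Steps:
$m{\left(q \right)} = q + 2 q^{2}$ ($m{\left(q \right)} = \left(q^{2} + q^{2}\right) + q = 2 q^{2} + q = q + 2 q^{2}$)
$X = 0$ ($X = 0 \left(1 + 2 \cdot 0\right) = 0 \left(1 + 0\right) = 0 \cdot 1 = 0$)
$\sqrt{28847 + X} = \sqrt{28847 + 0} = \sqrt{28847}$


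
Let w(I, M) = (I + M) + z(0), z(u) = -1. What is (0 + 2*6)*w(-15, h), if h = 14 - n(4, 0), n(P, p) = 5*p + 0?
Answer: -24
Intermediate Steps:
n(P, p) = 5*p
h = 14 (h = 14 - 5*0 = 14 - 1*0 = 14 + 0 = 14)
w(I, M) = -1 + I + M (w(I, M) = (I + M) - 1 = -1 + I + M)
(0 + 2*6)*w(-15, h) = (0 + 2*6)*(-1 - 15 + 14) = (0 + 12)*(-2) = 12*(-2) = -24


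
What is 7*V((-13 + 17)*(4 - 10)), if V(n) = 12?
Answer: 84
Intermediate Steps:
7*V((-13 + 17)*(4 - 10)) = 7*12 = 84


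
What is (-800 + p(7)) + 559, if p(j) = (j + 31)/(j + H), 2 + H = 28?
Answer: -7915/33 ≈ -239.85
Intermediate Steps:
H = 26 (H = -2 + 28 = 26)
p(j) = (31 + j)/(26 + j) (p(j) = (j + 31)/(j + 26) = (31 + j)/(26 + j))
(-800 + p(7)) + 559 = (-800 + (31 + 7)/(26 + 7)) + 559 = (-800 + 38/33) + 559 = -26362/33 + 559 = -7915/33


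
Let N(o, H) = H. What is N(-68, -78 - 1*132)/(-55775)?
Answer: 42/11155 ≈ 0.0037651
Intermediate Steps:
N(-68, -78 - 1*132)/(-55775) = (-78 - 1*132)/(-55775) = (-78 - 132)*(-1/55775) = -210*(-1/55775) = 42/11155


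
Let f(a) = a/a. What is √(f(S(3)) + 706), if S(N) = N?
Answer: √707 ≈ 26.589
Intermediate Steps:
f(a) = 1
√(f(S(3)) + 706) = √(1 + 706) = √707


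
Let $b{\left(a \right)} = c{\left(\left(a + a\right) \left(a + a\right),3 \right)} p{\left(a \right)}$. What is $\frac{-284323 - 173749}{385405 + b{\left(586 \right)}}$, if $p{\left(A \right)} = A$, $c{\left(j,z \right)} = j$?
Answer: $- \frac{458072}{805305629} \approx -0.00056882$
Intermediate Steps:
$b{\left(a \right)} = 4 a^{3}$ ($b{\left(a \right)} = \left(a + a\right) \left(a + a\right) a = 2 a 2 a a = 4 a^{2} a = 4 a^{3}$)
$\frac{-284323 - 173749}{385405 + b{\left(586 \right)}} = \frac{-284323 - 173749}{385405 + 4 \cdot 586^{3}} = - \frac{458072}{385405 + 4 \cdot 201230056} = - \frac{458072}{385405 + 804920224} = - \frac{458072}{805305629}$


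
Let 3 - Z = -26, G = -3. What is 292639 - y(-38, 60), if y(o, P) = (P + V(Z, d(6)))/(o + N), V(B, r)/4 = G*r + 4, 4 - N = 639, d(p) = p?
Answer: 196946051/673 ≈ 2.9264e+5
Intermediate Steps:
N = -635 (N = 4 - 1*639 = 4 - 639 = -635)
Z = 29 (Z = 3 - 1*(-26) = 3 + 26 = 29)
V(B, r) = 16 - 12*r (V(B, r) = 4*(-3*r + 4) = 4*(4 - 3*r) = 16 - 12*r)
y(o, P) = (-56 + P)/(-635 + o) (y(o, P) = (P + (16 - 12*6))/(o - 635) = (P + (16 - 72))/(-635 + o) = (P - 56)/(-635 + o) = (-56 + P)/(-635 + o))
292639 - y(-38, 60) = 292639 - (-56 + 60)/(-635 - 38) = 292639 - 4/(-673) = 292639 - (-1)*4/673 = 292639 - 1*(-4/673) = 292639 + 4/673 = 196946051/673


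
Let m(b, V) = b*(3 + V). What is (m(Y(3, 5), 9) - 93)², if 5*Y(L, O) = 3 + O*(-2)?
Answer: 301401/25 ≈ 12056.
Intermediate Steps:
Y(L, O) = ⅗ - 2*O/5 (Y(L, O) = (3 + O*(-2))/5 = (3 - 2*O)/5 = ⅗ - 2*O/5)
(m(Y(3, 5), 9) - 93)² = ((⅗ - ⅖*5)*(3 + 9) - 93)² = ((⅗ - 2)*12 - 93)² = (-7/5*12 - 93)² = (-84/5 - 93)² = (-549/5)² = 301401/25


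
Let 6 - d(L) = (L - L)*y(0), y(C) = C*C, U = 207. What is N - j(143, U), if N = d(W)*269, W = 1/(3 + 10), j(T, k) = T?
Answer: 1471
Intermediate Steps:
y(C) = C**2
W = 1/13 ≈ 0.076923
d(L) = 6 (d(L) = 6 - (L - L)*0**2 = 6 - 0*0 = 6 - 1*0 = 6 + 0 = 6)
N = 1614 (N = 6*269 = 1614)
N - j(143, U) = 1614 - 1*143 = 1614 - 143 = 1471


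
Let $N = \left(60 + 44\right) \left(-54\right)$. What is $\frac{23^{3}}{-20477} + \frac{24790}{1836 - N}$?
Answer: $\frac{208478173}{76297302} \approx 2.7324$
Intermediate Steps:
$N = -5616$ ($N = 104 \left(-54\right) = -5616$)
$\frac{23^{3}}{-20477} + \frac{24790}{1836 - N} = \frac{23^{3}}{-20477} + \frac{24790}{1836 - -5616} = 12167 \left(- \frac{1}{20477}\right) + \frac{24790}{1836 + 5616} = - \frac{12167}{20477} + \frac{24790}{7452} = - \frac{12167}{20477} + 24790 \cdot \frac{1}{7452} = - \frac{12167}{20477} + \frac{12395}{3726} = \frac{208478173}{76297302}$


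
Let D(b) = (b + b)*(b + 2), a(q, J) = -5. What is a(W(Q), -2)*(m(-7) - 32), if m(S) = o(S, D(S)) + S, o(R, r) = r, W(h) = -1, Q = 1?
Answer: -155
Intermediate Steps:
D(b) = 2*b*(2 + b) (D(b) = (2*b)*(2 + b) = 2*b*(2 + b))
m(S) = S + 2*S*(2 + S) (m(S) = 2*S*(2 + S) + S = S + 2*S*(2 + S))
a(W(Q), -2)*(m(-7) - 32) = -5*(-7*(5 + 2*(-7)) - 32) = -5*(-7*(5 - 14) - 32) = -5*(-7*(-9) - 32) = -5*(63 - 32) = -5*31 = -155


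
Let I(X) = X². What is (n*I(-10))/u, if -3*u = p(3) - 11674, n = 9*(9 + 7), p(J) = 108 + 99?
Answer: 43200/11467 ≈ 3.7673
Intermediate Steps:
p(J) = 207
n = 144 (n = 9*16 = 144)
u = 11467/3 (u = -(207 - 11674)/3 = -⅓*(-11467) = 11467/3 ≈ 3822.3)
(n*I(-10))/u = (144*(-10)²)/(11467/3) = (144*100)*(3/11467) = 14400*(3/11467) = 43200/11467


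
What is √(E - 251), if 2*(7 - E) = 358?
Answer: 3*I*√47 ≈ 20.567*I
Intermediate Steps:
E = -172 (E = 7 - ½*358 = 7 - 179 = -172)
√(E - 251) = √(-172 - 251) = √(-423) = 3*I*√47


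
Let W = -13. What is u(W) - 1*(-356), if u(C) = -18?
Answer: 338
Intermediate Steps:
u(W) - 1*(-356) = -18 - 1*(-356) = -18 + 356 = 338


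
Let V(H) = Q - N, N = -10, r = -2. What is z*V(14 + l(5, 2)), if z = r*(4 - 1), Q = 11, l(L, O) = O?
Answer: -126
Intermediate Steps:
V(H) = 21 (V(H) = 11 - 1*(-10) = 11 + 10 = 21)
z = -6 (z = -2*(4 - 1) = -2*3 = -6)
z*V(14 + l(5, 2)) = -6*21 = -126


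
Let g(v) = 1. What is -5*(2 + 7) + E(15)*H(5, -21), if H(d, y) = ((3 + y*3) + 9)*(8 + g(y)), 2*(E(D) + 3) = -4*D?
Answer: 15102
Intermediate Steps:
E(D) = -3 - 2*D (E(D) = -3 + (-4*D)/2 = -3 - 2*D)
H(d, y) = 108 + 27*y (H(d, y) = ((3 + y*3) + 9)*(8 + 1) = ((3 + 3*y) + 9)*9 = (12 + 3*y)*9 = 108 + 27*y)
-5*(2 + 7) + E(15)*H(5, -21) = -5*(2 + 7) + (-3 - 2*15)*(108 + 27*(-21)) = -5*9 + (-3 - 30)*(108 - 567) = -45 - 33*(-459) = -45 + 15147 = 15102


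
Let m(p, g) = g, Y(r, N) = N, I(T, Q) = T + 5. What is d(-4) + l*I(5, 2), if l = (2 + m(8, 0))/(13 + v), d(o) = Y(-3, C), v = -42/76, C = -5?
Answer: -1605/473 ≈ -3.3932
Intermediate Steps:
I(T, Q) = 5 + T
v = -21/38 (v = -42*1/76 = -21/38 ≈ -0.55263)
d(o) = -5
l = 76/473 (l = (2 + 0)/(13 - 21/38) = 2/(473/38) = 2*(38/473) = 76/473 ≈ 0.16068)
d(-4) + l*I(5, 2) = -5 + 76*(5 + 5)/473 = -5 + (76/473)*10 = -5 + 760/473 = -1605/473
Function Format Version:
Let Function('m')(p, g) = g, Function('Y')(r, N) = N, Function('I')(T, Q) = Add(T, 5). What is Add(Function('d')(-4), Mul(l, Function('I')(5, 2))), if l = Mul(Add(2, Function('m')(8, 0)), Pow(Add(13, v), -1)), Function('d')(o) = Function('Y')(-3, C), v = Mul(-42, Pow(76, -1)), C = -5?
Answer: Rational(-1605, 473) ≈ -3.3932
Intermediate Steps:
Function('I')(T, Q) = Add(5, T)
v = Rational(-21, 38) (v = Mul(-42, Rational(1, 76)) = Rational(-21, 38) ≈ -0.55263)
Function('d')(o) = -5
l = Rational(76, 473) (l = Mul(Add(2, 0), Pow(Add(13, Rational(-21, 38)), -1)) = Mul(2, Pow(Rational(473, 38), -1)) = Mul(2, Rational(38, 473)) = Rational(76, 473) ≈ 0.16068)
Add(Function('d')(-4), Mul(l, Function('I')(5, 2))) = Add(-5, Mul(Rational(76, 473), Add(5, 5))) = Add(-5, Mul(Rational(76, 473), 10)) = Add(-5, Rational(760, 473)) = Rational(-1605, 473)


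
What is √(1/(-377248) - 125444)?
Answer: 3*I*√123977048723146/94312 ≈ 354.18*I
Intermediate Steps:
√(1/(-377248) - 125444) = √(-1/377248 - 125444) = √(-47323498113/377248) = 3*I*√123977048723146/94312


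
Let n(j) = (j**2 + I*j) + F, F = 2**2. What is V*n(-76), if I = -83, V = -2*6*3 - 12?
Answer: -580224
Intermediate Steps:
F = 4
V = -48 (V = -12*3 - 12 = -36 - 12 = -48)
n(j) = 4 + j**2 - 83*j (n(j) = (j**2 - 83*j) + 4 = 4 + j**2 - 83*j)
V*n(-76) = -48*(4 + (-76)**2 - 83*(-76)) = -48*(4 + 5776 + 6308) = -48*12088 = -580224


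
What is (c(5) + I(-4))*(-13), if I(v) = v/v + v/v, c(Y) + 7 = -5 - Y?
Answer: 195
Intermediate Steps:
c(Y) = -12 - Y (c(Y) = -7 + (-5 - Y) = -12 - Y)
I(v) = 2 (I(v) = 1 + 1 = 2)
(c(5) + I(-4))*(-13) = ((-12 - 1*5) + 2)*(-13) = ((-12 - 5) + 2)*(-13) = (-17 + 2)*(-13) = -15*(-13) = 195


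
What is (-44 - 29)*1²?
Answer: -73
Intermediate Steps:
(-44 - 29)*1² = -73*1 = -73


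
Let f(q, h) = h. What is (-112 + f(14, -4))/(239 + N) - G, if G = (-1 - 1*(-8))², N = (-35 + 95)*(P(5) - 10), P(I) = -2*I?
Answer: -46973/961 ≈ -48.879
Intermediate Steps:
N = -1200 (N = (-35 + 95)*(-2*5 - 10) = 60*(-10 - 10) = 60*(-20) = -1200)
G = 49 (G = (-1 + 8)² = 7² = 49)
(-112 + f(14, -4))/(239 + N) - G = (-112 - 4)/(239 - 1200) - 1*49 = -116/(-961) - 49 = -116*(-1/961) - 49 = 116/961 - 49 = -46973/961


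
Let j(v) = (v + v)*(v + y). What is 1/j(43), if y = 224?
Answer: 1/22962 ≈ 4.3550e-5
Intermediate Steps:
j(v) = 2*v*(224 + v) (j(v) = (v + v)*(v + 224) = (2*v)*(224 + v) = 2*v*(224 + v))
1/j(43) = 1/(2*43*(224 + 43)) = 1/(2*43*267) = 1/22962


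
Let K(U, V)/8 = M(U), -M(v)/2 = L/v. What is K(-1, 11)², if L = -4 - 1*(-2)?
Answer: 1024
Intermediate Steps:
L = -2 (L = -4 + 2 = -2)
M(v) = 4/v (M(v) = -(-4)/v = 4/v)
K(U, V) = 32/U (K(U, V) = 8*(4/U) = 32/U)
K(-1, 11)² = (32/(-1))² = (32*(-1))² = (-32)² = 1024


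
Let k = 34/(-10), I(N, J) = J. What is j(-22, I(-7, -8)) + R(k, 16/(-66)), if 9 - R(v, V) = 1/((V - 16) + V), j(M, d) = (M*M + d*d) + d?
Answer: 298689/544 ≈ 549.06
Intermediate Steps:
k = -17/5 (k = 34*(-1/10) = -17/5 ≈ -3.4000)
j(M, d) = d + M**2 + d**2 (j(M, d) = (M**2 + d**2) + d = d + M**2 + d**2)
R(v, V) = 9 - 1/(-16 + 2*V) (R(v, V) = 9 - 1/((V - 16) + V) = 9 - 1/((-16 + V) + V) = 9 - 1/(-16 + 2*V))
j(-22, I(-7, -8)) + R(k, 16/(-66)) = (-8 + (-22)**2 + (-8)**2) + (-145 + 18*(16/(-66)))/(2*(-8 + 16/(-66))) = (-8 + 484 + 64) + (-145 + 18*(16*(-1/66)))/(2*(-8 + 16*(-1/66))) = 540 + (-145 + 18*(-8/33))/(2*(-8 - 8/33)) = 540 + (-145 - 48/11)/(2*(-272/33)) = 540 + (1/2)*(-33/272)*(-1643/11) = 540 + 4929/544 = 298689/544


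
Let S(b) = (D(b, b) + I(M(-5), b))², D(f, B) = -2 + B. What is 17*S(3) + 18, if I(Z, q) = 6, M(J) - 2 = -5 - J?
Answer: 851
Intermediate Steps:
M(J) = -3 - J (M(J) = 2 + (-5 - J) = -3 - J)
S(b) = (4 + b)² (S(b) = ((-2 + b) + 6)² = (4 + b)²)
17*S(3) + 18 = 17*(4 + 3)² + 18 = 17*7² + 18 = 17*49 + 18 = 833 + 18 = 851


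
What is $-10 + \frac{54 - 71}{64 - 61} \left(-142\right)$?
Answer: $\frac{2384}{3} \approx 794.67$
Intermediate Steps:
$-10 + \frac{54 - 71}{64 - 61} \left(-142\right) = -10 + - \frac{17}{3} \left(-142\right) = -10 + \left(-17\right) \frac{1}{3} \left(-142\right) = -10 - - \frac{2414}{3} = -10 + \frac{2414}{3} = \frac{2384}{3}$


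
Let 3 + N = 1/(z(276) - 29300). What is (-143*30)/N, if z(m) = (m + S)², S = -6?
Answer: 187044000/130799 ≈ 1430.0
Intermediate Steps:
z(m) = (-6 + m)² (z(m) = (m - 6)² = (-6 + m)²)
N = -130799/43600 (N = -3 + 1/((-6 + 276)² - 29300) = -3 + 1/(270² - 29300) = -3 + 1/(72900 - 29300) = -3 + 1/43600 = -130799/43600 ≈ -3.0000)
(-143*30)/N = (-143*30)/(-130799/43600) = -4290*(-43600/130799) = 187044000/130799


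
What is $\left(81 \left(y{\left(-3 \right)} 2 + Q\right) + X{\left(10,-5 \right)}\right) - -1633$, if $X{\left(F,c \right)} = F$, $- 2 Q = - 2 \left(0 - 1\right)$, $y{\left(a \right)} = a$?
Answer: $1076$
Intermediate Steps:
$Q = -1$ ($Q = - \frac{\left(-2\right) \left(0 - 1\right)}{2} = - \frac{\left(-2\right) \left(-1\right)}{2} = \left(- \frac{1}{2}\right) 2 = -1$)
$\left(81 \left(y{\left(-3 \right)} 2 + Q\right) + X{\left(10,-5 \right)}\right) - -1633 = \left(81 \left(\left(-3\right) 2 - 1\right) + 10\right) - -1633 = \left(81 \left(-6 - 1\right) + 10\right) + 1633 = \left(81 \left(-7\right) + 10\right) + 1633 = \left(-567 + 10\right) + 1633 = -557 + 1633 = 1076$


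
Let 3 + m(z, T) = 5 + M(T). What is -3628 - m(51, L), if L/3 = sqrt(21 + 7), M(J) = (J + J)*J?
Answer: -4134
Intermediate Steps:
M(J) = 2*J**2 (M(J) = (2*J)*J = 2*J**2)
L = 6*sqrt(7) (L = 3*sqrt(21 + 7) = 3*sqrt(28) = 3*(2*sqrt(7)) = 6*sqrt(7) ≈ 15.875)
m(z, T) = 2 + 2*T**2 (m(z, T) = -3 + (5 + 2*T**2) = 2 + 2*T**2)
-3628 - m(51, L) = -3628 - (2 + 2*(6*sqrt(7))**2) = -3628 - (2 + 2*252) = -3628 - (2 + 504) = -3628 - 1*506 = -3628 - 506 = -4134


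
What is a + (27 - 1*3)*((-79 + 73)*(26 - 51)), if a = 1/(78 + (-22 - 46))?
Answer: 36001/10 ≈ 3600.1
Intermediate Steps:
a = 1/10 (a = 1/(78 - 68) = 1/10 ≈ 0.10000)
a + (27 - 1*3)*((-79 + 73)*(26 - 51)) = 1/10 + (27 - 1*3)*((-79 + 73)*(26 - 51)) = 1/10 + (27 - 3)*(-6*(-25)) = 1/10 + 24*150 = 1/10 + 3600 = 36001/10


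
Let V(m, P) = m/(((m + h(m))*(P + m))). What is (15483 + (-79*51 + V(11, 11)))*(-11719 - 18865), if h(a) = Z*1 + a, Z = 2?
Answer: -2101858639/6 ≈ -3.5031e+8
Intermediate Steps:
h(a) = 2 + a (h(a) = 2*1 + a = 2 + a)
V(m, P) = m/((2 + 2*m)*(P + m)) (V(m, P) = m/(((m + (2 + m))*(P + m))) = m/(((2 + 2*m)*(P + m))) = m*(1/((2 + 2*m)*(P + m))) = m/((2 + 2*m)*(P + m)))
(15483 + (-79*51 + V(11, 11)))*(-11719 - 18865) = (15483 + (-79*51 + 11/(11**2 + 11*11 + 11*(2 + 11) + 11*(2 + 11))))*(-11719 - 18865) = (15483 + (-4029 + 11/(121 + 121 + 11*13 + 11*13)))*(-30584) = (15483 + (-4029 + 11/(121 + 121 + 143 + 143)))*(-30584) = (15483 + (-4029 + 11/528))*(-30584) = (15483 + (-4029 + 11*(1/528)))*(-30584) = (15483 + (-4029 + 1/48))*(-30584) = (15483 - 193391/48)*(-30584) = (549793/48)*(-30584) = -2101858639/6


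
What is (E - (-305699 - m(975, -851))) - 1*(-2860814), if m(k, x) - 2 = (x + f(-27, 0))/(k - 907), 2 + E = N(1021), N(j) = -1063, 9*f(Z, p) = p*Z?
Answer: 215249749/68 ≈ 3.1654e+6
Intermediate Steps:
f(Z, p) = Z*p/9 (f(Z, p) = (p*Z)/9 = (Z*p)/9 = Z*p/9)
E = -1065 (E = -2 - 1063 = -1065)
m(k, x) = 2 + x/(-907 + k) (m(k, x) = 2 + (x + (⅑)*(-27)*0)/(k - 907) = 2 + (x + 0)/(-907 + k) = 2 + x/(-907 + k))
(E - (-305699 - m(975, -851))) - 1*(-2860814) = (-1065 - (-305699 - (-1814 - 851 + 2*975)/(-907 + 975))) - 1*(-2860814) = (-1065 - (-305699 - (-1814 - 851 + 1950)/68)) + 2860814 = (-1065 - (-305699 - (-715)/68)) + 2860814 = (-1065 - (-305699 - 1*(-715/68))) + 2860814 = (-1065 - (-305699 + 715/68)) + 2860814 = (-1065 - 1*(-20786817/68)) + 2860814 = (-1065 + 20786817/68) + 2860814 = 20714397/68 + 2860814 = 215249749/68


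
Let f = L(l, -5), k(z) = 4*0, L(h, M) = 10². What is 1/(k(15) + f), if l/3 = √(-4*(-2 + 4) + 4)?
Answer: 1/100 ≈ 0.010000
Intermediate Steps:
l = 6*I (l = 3*√(-4*(-2 + 4) + 4) = 3*√(-4*2 + 4) = 3*√(-8 + 4) = 3*√(-4) = 3*(2*I) = 6*I ≈ 6.0*I)
L(h, M) = 100
k(z) = 0
f = 100
1/(k(15) + f) = 1/(0 + 100) = 1/100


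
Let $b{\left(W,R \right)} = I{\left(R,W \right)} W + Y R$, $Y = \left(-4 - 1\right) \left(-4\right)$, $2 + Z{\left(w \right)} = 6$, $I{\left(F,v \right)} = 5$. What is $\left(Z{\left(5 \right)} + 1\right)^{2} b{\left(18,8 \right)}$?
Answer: $6250$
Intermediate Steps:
$Z{\left(w \right)} = 4$ ($Z{\left(w \right)} = -2 + 6 = 4$)
$Y = 20$ ($Y = \left(-5\right) \left(-4\right) = 20$)
$b{\left(W,R \right)} = 5 W + 20 R$
$\left(Z{\left(5 \right)} + 1\right)^{2} b{\left(18,8 \right)} = \left(4 + 1\right)^{2} \left(5 \cdot 18 + 20 \cdot 8\right) = 5^{2} \left(90 + 160\right) = 25 \cdot 250 = 6250$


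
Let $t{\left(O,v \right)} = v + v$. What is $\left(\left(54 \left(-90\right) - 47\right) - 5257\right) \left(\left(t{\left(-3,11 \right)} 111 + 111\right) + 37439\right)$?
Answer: $-406478688$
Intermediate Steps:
$t{\left(O,v \right)} = 2 v$
$\left(\left(54 \left(-90\right) - 47\right) - 5257\right) \left(\left(t{\left(-3,11 \right)} 111 + 111\right) + 37439\right) = \left(\left(54 \left(-90\right) - 47\right) - 5257\right) \left(\left(2 \cdot 11 \cdot 111 + 111\right) + 37439\right) = \left(\left(-4860 - 47\right) - 5257\right) \left(\left(22 \cdot 111 + 111\right) + 37439\right) = \left(-4907 - 5257\right) \left(\left(2442 + 111\right) + 37439\right) = - 10164 \left(2553 + 37439\right) = \left(-10164\right) 39992 = -406478688$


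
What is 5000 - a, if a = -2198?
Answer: 7198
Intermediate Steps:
5000 - a = 5000 - 1*(-2198) = 5000 + 2198 = 7198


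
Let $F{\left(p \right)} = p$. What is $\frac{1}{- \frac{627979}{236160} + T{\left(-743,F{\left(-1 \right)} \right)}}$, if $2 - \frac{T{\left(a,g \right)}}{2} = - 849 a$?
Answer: $- \frac{236160}{297942445579} \approx -7.9264 \cdot 10^{-7}$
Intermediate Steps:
$T{\left(a,g \right)} = 4 + 1698 a$ ($T{\left(a,g \right)} = 4 - 2 \left(- 849 a\right) = 4 + 1698 a$)
$\frac{1}{- \frac{627979}{236160} + T{\left(-743,F{\left(-1 \right)} \right)}} = \frac{1}{- \frac{627979}{236160} + \left(4 + 1698 \left(-743\right)\right)} = \frac{1}{\left(-627979\right) \frac{1}{236160} + \left(4 - 1261614\right)} = \frac{1}{- \frac{627979}{236160} - 1261610} = \frac{1}{- \frac{297942445579}{236160}} = - \frac{236160}{297942445579}$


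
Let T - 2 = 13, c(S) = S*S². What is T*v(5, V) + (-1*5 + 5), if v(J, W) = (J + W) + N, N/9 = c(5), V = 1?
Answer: 16965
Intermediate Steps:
c(S) = S³
T = 15 (T = 2 + 13 = 15)
N = 1125 (N = 9*5³ = 9*125 = 1125)
v(J, W) = 1125 + J + W (v(J, W) = (J + W) + 1125 = 1125 + J + W)
T*v(5, V) + (-1*5 + 5) = 15*(1125 + 5 + 1) + (-1*5 + 5) = 15*1131 + (-5 + 5) = 16965 + 0 = 16965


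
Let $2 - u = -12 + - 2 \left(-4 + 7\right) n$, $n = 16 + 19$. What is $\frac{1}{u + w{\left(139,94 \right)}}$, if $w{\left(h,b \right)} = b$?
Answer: $\frac{1}{318} \approx 0.0031447$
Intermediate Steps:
$n = 35$
$u = 224$ ($u = 2 - \left(-12 + - 2 \left(-4 + 7\right) 35\right) = 2 - \left(-12 + \left(-2\right) 3 \cdot 35\right) = 2 - \left(-12 - 210\right) = 2 - -222 = 2 + 222 = 224$)
$\frac{1}{u + w{\left(139,94 \right)}} = \frac{1}{224 + 94} = \frac{1}{318}$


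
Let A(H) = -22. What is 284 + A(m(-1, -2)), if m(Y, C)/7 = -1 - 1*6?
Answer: 262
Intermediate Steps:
m(Y, C) = -49 (m(Y, C) = 7*(-1 - 1*6) = 7*(-1 - 6) = 7*(-7) = -49)
284 + A(m(-1, -2)) = 284 - 22 = 262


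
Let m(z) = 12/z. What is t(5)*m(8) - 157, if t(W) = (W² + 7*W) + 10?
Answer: -52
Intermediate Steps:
t(W) = 10 + W² + 7*W
t(5)*m(8) - 157 = (10 + 5² + 7*5)*(12/8) - 157 = (10 + 25 + 35)*(12*(⅛)) - 157 = 70*(3/2) - 157 = 105 - 157 = -52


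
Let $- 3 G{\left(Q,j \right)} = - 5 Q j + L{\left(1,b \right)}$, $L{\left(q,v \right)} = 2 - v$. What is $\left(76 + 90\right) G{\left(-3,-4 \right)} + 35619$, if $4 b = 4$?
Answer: $\frac{116651}{3} \approx 38884.0$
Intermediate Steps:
$b = 1$ ($b = \frac{1}{4} \cdot 4 = 1$)
$G{\left(Q,j \right)} = - \frac{1}{3} + \frac{5 Q j}{3}$ ($G{\left(Q,j \right)} = - \frac{- 5 Q j + \left(2 - 1\right)}{3} = - \frac{- 5 Q j + 1}{3} = - \frac{1 - 5 Q j}{3} = - \frac{1}{3} + \frac{5 Q j}{3}$)
$\left(76 + 90\right) G{\left(-3,-4 \right)} + 35619 = \left(76 + 90\right) \left(- \frac{1}{3} + \frac{5}{3} \left(-3\right) \left(-4\right)\right) + 35619 = 166 \left(- \frac{1}{3} + 20\right) + 35619 = 166 \cdot \frac{59}{3} + 35619 = \frac{9794}{3} + 35619 = \frac{116651}{3}$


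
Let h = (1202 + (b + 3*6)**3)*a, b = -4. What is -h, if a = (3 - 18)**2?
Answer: -887850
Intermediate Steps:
a = 225 (a = (-15)**2 = 225)
h = 887850 (h = (1202 + (-4 + 3*6)**3)*225 = (1202 + (-4 + 18)**3)*225 = (1202 + 14**3)*225 = (1202 + 2744)*225 = 3946*225 = 887850)
-h = -1*887850 = -887850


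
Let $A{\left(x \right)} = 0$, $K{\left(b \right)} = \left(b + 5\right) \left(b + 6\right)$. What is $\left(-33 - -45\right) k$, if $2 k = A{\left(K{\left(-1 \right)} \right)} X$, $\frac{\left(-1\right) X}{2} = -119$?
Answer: $0$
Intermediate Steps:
$K{\left(b \right)} = \left(5 + b\right) \left(6 + b\right)$
$X = 238$ ($X = \left(-2\right) \left(-119\right) = 238$)
$k = 0$ ($k = \frac{0 \cdot 238}{2} = \frac{1}{2} \cdot 0 = 0$)
$\left(-33 - -45\right) k = \left(-33 - -45\right) 0 = \left(-33 + 45\right) 0 = 12 \cdot 0 = 0$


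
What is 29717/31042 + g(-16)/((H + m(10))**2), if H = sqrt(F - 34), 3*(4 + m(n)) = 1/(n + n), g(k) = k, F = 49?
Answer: -198397018894603/302368977922 - 1651968000*sqrt(15)/9740641 ≈ -1313.0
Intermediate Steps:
m(n) = -4 + 1/(6*n) (m(n) = -4 + 1/(3*(n + n)) = -4 + 1/(3*((2*n))) = -4 + (1/(2*n))/3 = -4 + 1/(6*n))
H = sqrt(15) (H = sqrt(49 - 34) = sqrt(15) ≈ 3.8730)
29717/31042 + g(-16)/((H + m(10))**2) = 29717/31042 - 16/(sqrt(15) + (-4 + (1/6)/10))**2 = 29717*(1/31042) - 16/(sqrt(15) + (-4 + (1/6)*(1/10)))**2 = 29717/31042 - 16/(sqrt(15) + (-4 + 1/60))**2 = 29717/31042 - 16/(sqrt(15) - 239/60)**2 = 29717/31042 - 16/(-239/60 + sqrt(15))**2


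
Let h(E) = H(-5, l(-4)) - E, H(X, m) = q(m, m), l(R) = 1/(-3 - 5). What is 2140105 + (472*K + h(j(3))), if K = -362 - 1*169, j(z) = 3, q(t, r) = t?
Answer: 15115759/8 ≈ 1.8895e+6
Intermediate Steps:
l(R) = -⅛ (l(R) = 1/(-8) = -⅛)
H(X, m) = m
K = -531 (K = -362 - 169 = -531)
h(E) = -⅛ - E
2140105 + (472*K + h(j(3))) = 2140105 + (472*(-531) + (-⅛ - 1*3)) = 2140105 + (-250632 + (-⅛ - 3)) = 2140105 + (-250632 - 25/8) = 2140105 - 2005081/8 = 15115759/8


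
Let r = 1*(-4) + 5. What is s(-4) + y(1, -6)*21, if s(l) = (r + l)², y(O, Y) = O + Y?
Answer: -96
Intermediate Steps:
r = 1 (r = -4 + 5 = 1)
s(l) = (1 + l)²
s(-4) + y(1, -6)*21 = (1 - 4)² + (1 - 6)*21 = (-3)² - 5*21 = 9 - 105 = -96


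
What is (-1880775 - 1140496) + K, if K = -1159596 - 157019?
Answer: -4337886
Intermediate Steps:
K = -1316615
(-1880775 - 1140496) + K = (-1880775 - 1140496) - 1316615 = -3021271 - 1316615 = -4337886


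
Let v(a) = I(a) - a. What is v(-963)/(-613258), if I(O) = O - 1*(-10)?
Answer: -5/306629 ≈ -1.6306e-5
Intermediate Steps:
I(O) = 10 + O (I(O) = O + 10 = 10 + O)
v(a) = 10 (v(a) = (10 + a) - a = 10)
v(-963)/(-613258) = 10/(-613258) = 10*(-1/613258) = -5/306629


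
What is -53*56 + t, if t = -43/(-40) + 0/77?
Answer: -118677/40 ≈ -2966.9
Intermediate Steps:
t = 43/40 (t = -43*(-1/40) + 0*(1/77) = 43/40 + 0 = 43/40 ≈ 1.0750)
-53*56 + t = -53*56 + 43/40 = -2968 + 43/40 = -118677/40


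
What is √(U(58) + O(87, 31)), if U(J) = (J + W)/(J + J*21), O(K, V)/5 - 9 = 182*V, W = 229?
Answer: 9*√141989133/638 ≈ 168.09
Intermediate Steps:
O(K, V) = 45 + 910*V (O(K, V) = 45 + 5*(182*V) = 45 + 910*V)
U(J) = (229 + J)/(22*J) (U(J) = (J + 229)/(J + J*21) = (229 + J)/(J + 21*J) = (229 + J)/((22*J)) = (229 + J)*(1/(22*J)) = (229 + J)/(22*J))
√(U(58) + O(87, 31)) = √((1/22)*(229 + 58)/58 + (45 + 910*31)) = √((1/22)*(1/58)*287 + (45 + 28210)) = √(287/1276 + 28255) = √(36053667/1276) = 9*√141989133/638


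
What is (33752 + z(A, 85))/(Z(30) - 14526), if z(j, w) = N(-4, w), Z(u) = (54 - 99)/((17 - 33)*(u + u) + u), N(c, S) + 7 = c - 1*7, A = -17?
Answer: -2091508/900609 ≈ -2.3223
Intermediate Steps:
N(c, S) = -14 + c (N(c, S) = -7 + (c - 1*7) = -7 + (c - 7) = -7 + (-7 + c) = -14 + c)
Z(u) = 45/(31*u) (Z(u) = -45/(-32*u + u) = -45*(-1/(31*u)) = -(-45)/(31*u) = 45/(31*u))
z(j, w) = -18 (z(j, w) = -14 - 4 = -18)
(33752 + z(A, 85))/(Z(30) - 14526) = (33752 - 18)/((45/31)/30 - 14526) = 33734/((45/31)*(1/30) - 14526) = 33734/(3/62 - 14526) = 33734/(-900609/62) = 33734*(-62/900609) = -2091508/900609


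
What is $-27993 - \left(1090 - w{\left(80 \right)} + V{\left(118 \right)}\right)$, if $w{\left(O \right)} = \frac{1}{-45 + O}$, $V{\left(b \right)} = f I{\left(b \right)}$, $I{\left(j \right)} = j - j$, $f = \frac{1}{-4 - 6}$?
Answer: $- \frac{1017904}{35} \approx -29083.0$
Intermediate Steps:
$f = - \frac{1}{10}$ ($f = \frac{1}{-10} = - \frac{1}{10} \approx -0.1$)
$I{\left(j \right)} = 0$
$V{\left(b \right)} = 0$ ($V{\left(b \right)} = \left(- \frac{1}{10}\right) 0 = 0$)
$-27993 - \left(1090 - w{\left(80 \right)} + V{\left(118 \right)}\right) = -27993 + \left(\left(\left(-4433 + \frac{1}{-45 + 80}\right) + 3343\right) - 0\right) = -27993 + \left(\left(\left(-4433 + \frac{1}{35}\right) + 3343\right) + 0\right) = -27993 + \left(\left(- \frac{155154}{35} + 3343\right) + 0\right) = -27993 + \left(- \frac{38149}{35} + 0\right) = -27993 - \frac{38149}{35} = - \frac{1017904}{35}$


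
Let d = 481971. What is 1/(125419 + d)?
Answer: 1/607390 ≈ 1.6464e-6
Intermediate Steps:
1/(125419 + d) = 1/(125419 + 481971) = 1/607390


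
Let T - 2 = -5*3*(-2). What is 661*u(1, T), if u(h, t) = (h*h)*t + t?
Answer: 42304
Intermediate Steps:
T = 32 (T = 2 - 5*3*(-2) = 2 - 15*(-2) = 2 + 30 = 32)
u(h, t) = t + t*h**2 (u(h, t) = h**2*t + t = t*h**2 + t = t + t*h**2)
661*u(1, T) = 661*(32*(1 + 1**2)) = 661*(32*(1 + 1)) = 661*(32*2) = 661*64 = 42304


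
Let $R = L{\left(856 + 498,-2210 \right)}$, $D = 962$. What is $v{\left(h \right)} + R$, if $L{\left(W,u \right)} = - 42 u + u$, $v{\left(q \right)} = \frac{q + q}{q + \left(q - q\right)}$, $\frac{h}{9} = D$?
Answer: $90612$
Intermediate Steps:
$h = 8658$ ($h = 9 \cdot 962 = 8658$)
$v{\left(q \right)} = 2$ ($v{\left(q \right)} = \frac{2 q}{q + 0} = \frac{2 q}{q} = 2$)
$L{\left(W,u \right)} = - 41 u$
$R = 90610$ ($R = \left(-41\right) \left(-2210\right) = 90610$)
$v{\left(h \right)} + R = 2 + 90610 = 90612$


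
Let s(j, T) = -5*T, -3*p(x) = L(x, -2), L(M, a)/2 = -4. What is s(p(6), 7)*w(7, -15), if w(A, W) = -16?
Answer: 560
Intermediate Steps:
L(M, a) = -8 (L(M, a) = 2*(-4) = -8)
p(x) = 8/3 (p(x) = -1/3*(-8) = 8/3)
s(p(6), 7)*w(7, -15) = -5*7*(-16) = -35*(-16) = 560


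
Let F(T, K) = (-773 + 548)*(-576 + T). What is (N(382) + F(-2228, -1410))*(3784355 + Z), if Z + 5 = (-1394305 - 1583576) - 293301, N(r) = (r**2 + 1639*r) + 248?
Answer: 720061942560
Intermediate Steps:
N(r) = 248 + r**2 + 1639*r
Z = -3271187 (Z = -5 + ((-1394305 - 1583576) - 293301) = -5 + (-2977881 - 293301) = -5 - 3271182 = -3271187)
F(T, K) = 129600 - 225*T (F(T, K) = -225*(-576 + T) = 129600 - 225*T)
(N(382) + F(-2228, -1410))*(3784355 + Z) = ((248 + 382**2 + 1639*382) + (129600 - 225*(-2228)))*(3784355 - 3271187) = ((248 + 145924 + 626098) + (129600 + 501300))*513168 = (772270 + 630900)*513168 = 1403170*513168 = 720061942560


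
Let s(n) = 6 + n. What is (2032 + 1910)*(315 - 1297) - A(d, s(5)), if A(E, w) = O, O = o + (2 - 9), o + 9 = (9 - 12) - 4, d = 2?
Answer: -3871021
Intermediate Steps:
o = -16 (o = -9 + ((9 - 12) - 4) = -9 + (-3 - 4) = -9 - 7 = -16)
O = -23 (O = -16 + (2 - 9) = -16 - 7 = -23)
A(E, w) = -23
(2032 + 1910)*(315 - 1297) - A(d, s(5)) = (2032 + 1910)*(315 - 1297) - 1*(-23) = 3942*(-982) + 23 = -3871044 + 23 = -3871021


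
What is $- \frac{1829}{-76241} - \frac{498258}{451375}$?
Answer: $- \frac{37162123303}{34413281375} \approx -1.0799$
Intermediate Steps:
$- \frac{1829}{-76241} - \frac{498258}{451375} = \left(-1829\right) \left(- \frac{1}{76241}\right) - \frac{498258}{451375} = \frac{1829}{76241} - \frac{498258}{451375} = - \frac{37162123303}{34413281375}$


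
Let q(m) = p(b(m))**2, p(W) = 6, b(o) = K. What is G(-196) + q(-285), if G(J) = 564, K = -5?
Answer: 600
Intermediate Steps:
b(o) = -5
q(m) = 36 (q(m) = 6**2 = 36)
G(-196) + q(-285) = 564 + 36 = 600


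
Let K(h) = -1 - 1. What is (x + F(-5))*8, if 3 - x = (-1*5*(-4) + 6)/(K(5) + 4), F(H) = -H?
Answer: -40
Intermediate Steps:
K(h) = -2
x = -10 (x = 3 - (-1*5*(-4) + 6)/(-2 + 4) = 3 - (-5*(-4) + 6)/2 = 3 - (20 + 6)/2 = 3 - 26/2 = 3 - 1*13 = 3 - 13 = -10)
(x + F(-5))*8 = (-10 - 1*(-5))*8 = (-10 + 5)*8 = -5*8 = -40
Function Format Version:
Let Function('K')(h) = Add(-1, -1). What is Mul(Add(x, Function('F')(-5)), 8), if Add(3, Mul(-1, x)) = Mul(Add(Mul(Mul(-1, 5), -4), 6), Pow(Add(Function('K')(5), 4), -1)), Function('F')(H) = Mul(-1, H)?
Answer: -40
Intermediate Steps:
Function('K')(h) = -2
x = -10 (x = Add(3, Mul(-1, Mul(Add(Mul(Mul(-1, 5), -4), 6), Pow(Add(-2, 4), -1)))) = Add(3, Mul(-1, Mul(Add(Mul(-5, -4), 6), Pow(2, -1)))) = Add(3, Mul(-1, Mul(Add(20, 6), Rational(1, 2)))) = Add(3, Mul(-1, Mul(26, Rational(1, 2)))) = Add(3, Mul(-1, 13)) = Add(3, -13) = -10)
Mul(Add(x, Function('F')(-5)), 8) = Mul(Add(-10, Mul(-1, -5)), 8) = Mul(Add(-10, 5), 8) = Mul(-5, 8) = -40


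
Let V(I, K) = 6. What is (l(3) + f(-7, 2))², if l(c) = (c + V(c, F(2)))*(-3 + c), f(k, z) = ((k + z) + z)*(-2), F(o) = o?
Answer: 36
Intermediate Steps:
f(k, z) = -4*z - 2*k (f(k, z) = (k + 2*z)*(-2) = -4*z - 2*k)
l(c) = (-3 + c)*(6 + c) (l(c) = (c + 6)*(-3 + c) = (6 + c)*(-3 + c) = (-3 + c)*(6 + c))
(l(3) + f(-7, 2))² = ((-18 + 3² + 3*3) + (-4*2 - 2*(-7)))² = ((-18 + 9 + 9) + (-8 + 14))² = (0 + 6)² = 6² = 36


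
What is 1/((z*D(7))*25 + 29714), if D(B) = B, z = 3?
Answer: 1/30239 ≈ 3.3070e-5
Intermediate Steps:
1/((z*D(7))*25 + 29714) = 1/((3*7)*25 + 29714) = 1/(21*25 + 29714) = 1/(525 + 29714) = 1/30239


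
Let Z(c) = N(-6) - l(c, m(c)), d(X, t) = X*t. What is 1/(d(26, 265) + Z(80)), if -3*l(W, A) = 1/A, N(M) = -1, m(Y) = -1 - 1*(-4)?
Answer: 9/62002 ≈ 0.00014516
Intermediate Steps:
m(Y) = 3 (m(Y) = -1 + 4 = 3)
l(W, A) = -1/(3*A)
Z(c) = -8/9 (Z(c) = -1 - (-1)/(3*3) = -1 - 1*(-1/9) = -1 + 1/9 = -8/9)
1/(d(26, 265) + Z(80)) = 1/(26*265 - 8/9) = 1/(6890 - 8/9) = 1/(62002/9) = 9/62002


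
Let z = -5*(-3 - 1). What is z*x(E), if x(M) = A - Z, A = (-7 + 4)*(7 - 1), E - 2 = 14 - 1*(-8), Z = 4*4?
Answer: -680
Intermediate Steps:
Z = 16
E = 24 (E = 2 + (14 - 1*(-8)) = 2 + (14 + 8) = 2 + 22 = 24)
A = -18 (A = -3*6 = -18)
x(M) = -34 (x(M) = -18 - 1*16 = -18 - 16 = -34)
z = 20 (z = -5*(-4) = 20)
z*x(E) = 20*(-34) = -680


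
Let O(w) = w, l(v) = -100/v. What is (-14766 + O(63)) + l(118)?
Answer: -867527/59 ≈ -14704.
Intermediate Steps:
(-14766 + O(63)) + l(118) = (-14766 + 63) - 100/118 = -14703 - 100*1/118 = -14703 - 50/59 = -867527/59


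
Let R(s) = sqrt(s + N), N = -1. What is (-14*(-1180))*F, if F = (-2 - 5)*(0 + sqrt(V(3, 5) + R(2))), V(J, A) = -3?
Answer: -115640*I*sqrt(2) ≈ -1.6354e+5*I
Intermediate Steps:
R(s) = sqrt(-1 + s) (R(s) = sqrt(s - 1) = sqrt(-1 + s))
F = -7*I*sqrt(2) (F = (-2 - 5)*(0 + sqrt(-3 + sqrt(-1 + 2))) = -7*(0 + sqrt(-3 + sqrt(1))) = -7*(0 + sqrt(-3 + 1)) = -7*(0 + sqrt(-2)) = -7*(0 + I*sqrt(2)) = -7*I*sqrt(2) ≈ -9.8995*I)
(-14*(-1180))*F = (-14*(-1180))*(-7*I*sqrt(2)) = 16520*(-7*I*sqrt(2)) = -115640*I*sqrt(2)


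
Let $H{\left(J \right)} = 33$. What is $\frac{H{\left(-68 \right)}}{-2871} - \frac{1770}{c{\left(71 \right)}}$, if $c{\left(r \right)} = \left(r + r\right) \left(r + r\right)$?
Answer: $- \frac{87077}{877134} \approx -0.099274$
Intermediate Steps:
$c{\left(r \right)} = 4 r^{2}$ ($c{\left(r \right)} = 2 r 2 r = 4 r^{2}$)
$\frac{H{\left(-68 \right)}}{-2871} - \frac{1770}{c{\left(71 \right)}} = \frac{33}{-2871} - \frac{1770}{4 \cdot 71^{2}} = 33 \left(- \frac{1}{2871}\right) - \frac{1770}{4 \cdot 5041} = - \frac{1}{87} - \frac{1770}{20164} = - \frac{1}{87} - \frac{885}{10082} = - \frac{87077}{877134}$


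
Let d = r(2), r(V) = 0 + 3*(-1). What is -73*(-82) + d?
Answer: 5983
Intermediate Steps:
r(V) = -3 (r(V) = 0 - 3 = -3)
d = -3
-73*(-82) + d = -73*(-82) - 3 = 5986 - 3 = 5983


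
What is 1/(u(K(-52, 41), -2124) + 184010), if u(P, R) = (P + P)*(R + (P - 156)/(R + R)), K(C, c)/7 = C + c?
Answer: 2124/1085571203 ≈ 1.9566e-6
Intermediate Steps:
K(C, c) = 7*C + 7*c (K(C, c) = 7*(C + c) = 7*C + 7*c)
u(P, R) = 2*P*(R + (-156 + P)/(2*R)) (u(P, R) = (2*P)*(R + (-156 + P)/((2*R))) = (2*P)*(R + (-156 + P)*(1/(2*R))) = (2*P)*(R + (-156 + P)/(2*R)) = 2*P*(R + (-156 + P)/(2*R)))
1/(u(K(-52, 41), -2124) + 184010) = 1/((7*(-52) + 7*41)*(-156 + (7*(-52) + 7*41) + 2*(-2124)²)/(-2124) + 184010) = 1/((-364 + 287)*(-1/2124)*(-156 + (-364 + 287) + 2*4511376) + 184010) = 1/(-77*(-1/2124)*(-156 - 77 + 9022752) + 184010) = 1/(-77*(-1/2124)*9022519 + 184010) = 1/(694733963/2124 + 184010) = 1/(1085571203/2124) = 2124/1085571203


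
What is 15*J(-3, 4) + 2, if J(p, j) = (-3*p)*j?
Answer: 542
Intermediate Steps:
J(p, j) = -3*j*p
15*J(-3, 4) + 2 = 15*(-3*4*(-3)) + 2 = 15*36 + 2 = 540 + 2 = 542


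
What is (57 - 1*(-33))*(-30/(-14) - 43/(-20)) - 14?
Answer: 5213/14 ≈ 372.36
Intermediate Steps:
(57 - 1*(-33))*(-30/(-14) - 43/(-20)) - 14 = (57 + 33)*(-30*(-1/14) - 43*(-1/20)) - 14 = 90*(15/7 + 43/20) - 14 = 90*(601/140) - 14 = 5409/14 - 14 = 5213/14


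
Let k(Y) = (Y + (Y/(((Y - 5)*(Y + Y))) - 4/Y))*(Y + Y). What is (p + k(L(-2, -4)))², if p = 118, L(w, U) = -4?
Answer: 1643524/81 ≈ 20290.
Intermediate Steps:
k(Y) = 2*Y*(Y + 1/(2*(-5 + Y)) - 4/Y) (k(Y) = (Y + (Y/(((-5 + Y)*(2*Y))) - 4/Y))*(2*Y) = (Y + (Y/((2*Y*(-5 + Y))) - 4/Y))*(2*Y) = (Y + (Y*(1/(2*Y*(-5 + Y))) - 4/Y))*(2*Y) = (Y + (1/(2*(-5 + Y)) - 4/Y))*(2*Y) = (Y + 1/(2*(-5 + Y)) - 4/Y)*(2*Y) = 2*Y*(Y + 1/(2*(-5 + Y)) - 4/Y))
(p + k(L(-2, -4)))² = (118 + (40 - 10*(-4)² - 7*(-4) + 2*(-4)³)/(-5 - 4))² = (118 + (40 - 10*16 + 28 + 2*(-64))/(-9))² = (118 - (40 - 160 + 28 - 128)/9)² = (118 - ⅑*(-220))² = (118 + 220/9)² = (1282/9)² = 1643524/81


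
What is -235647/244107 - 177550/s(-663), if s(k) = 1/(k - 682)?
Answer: 6477101208067/27123 ≈ 2.3880e+8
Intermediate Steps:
s(k) = 1/(-682 + k)
-235647/244107 - 177550/s(-663) = -235647/244107 - 177550/(1/(-682 - 663)) = -235647*1/244107 - 177550/(1/(-1345)) = -26183/27123 - 177550/(-1/1345) = -26183/27123 - 177550*(-1345) = -26183/27123 + 238804750 = 6477101208067/27123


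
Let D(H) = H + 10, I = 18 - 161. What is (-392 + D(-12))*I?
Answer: 56342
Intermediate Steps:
I = -143
D(H) = 10 + H
(-392 + D(-12))*I = (-392 + (10 - 12))*(-143) = (-392 - 2)*(-143) = -394*(-143) = 56342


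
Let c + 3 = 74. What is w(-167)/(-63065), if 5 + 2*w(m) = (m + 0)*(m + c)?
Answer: -16027/126130 ≈ -0.12707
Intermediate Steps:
c = 71 (c = -3 + 74 = 71)
w(m) = -5/2 + m*(71 + m)/2 (w(m) = -5/2 + ((m + 0)*(m + 71))/2 = -5/2 + (m*(71 + m))/2 = -5/2 + m*(71 + m)/2)
w(-167)/(-63065) = (-5/2 + (1/2)*(-167)**2 + (71/2)*(-167))/(-63065) = (-5/2 + (1/2)*27889 - 11857/2)*(-1/63065) = (-5/2 + 27889/2 - 11857/2)*(-1/63065) = (16027/2)*(-1/63065) = -16027/126130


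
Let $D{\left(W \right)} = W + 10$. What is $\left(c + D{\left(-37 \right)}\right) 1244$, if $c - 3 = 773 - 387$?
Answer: $450328$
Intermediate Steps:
$D{\left(W \right)} = 10 + W$
$c = 389$ ($c = 3 + \left(773 - 387\right) = 3 + 386 = 389$)
$\left(c + D{\left(-37 \right)}\right) 1244 = \left(389 + \left(10 - 37\right)\right) 1244 = \left(389 - 27\right) 1244 = 362 \cdot 1244 = 450328$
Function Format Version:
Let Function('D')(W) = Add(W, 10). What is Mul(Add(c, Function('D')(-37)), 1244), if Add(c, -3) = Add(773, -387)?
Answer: 450328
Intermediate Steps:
Function('D')(W) = Add(10, W)
c = 389 (c = Add(3, Add(773, -387)) = Add(3, 386) = 389)
Mul(Add(c, Function('D')(-37)), 1244) = Mul(Add(389, Add(10, -37)), 1244) = Mul(Add(389, -27), 1244) = Mul(362, 1244) = 450328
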